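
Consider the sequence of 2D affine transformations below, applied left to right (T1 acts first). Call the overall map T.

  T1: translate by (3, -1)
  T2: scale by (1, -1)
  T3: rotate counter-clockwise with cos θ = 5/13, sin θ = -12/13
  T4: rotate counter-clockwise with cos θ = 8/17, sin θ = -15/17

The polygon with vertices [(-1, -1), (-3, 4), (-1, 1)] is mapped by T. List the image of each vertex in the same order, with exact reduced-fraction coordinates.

image vertices: (62/221, -622/221), (-513/221, 420/221), (-280/221, -342/221)

T1 translate by (3, -1): (-1, -1) → (2, -2); (-3, 4) → (0, 3); (-1, 1) → (2, 0)
T2 scale by (1, -1): (2, -2) → (2, 2); (0, 3) → (0, -3); (2, 0) → (2, 0)
T3 rotate counter-clockwise with cos θ = 5/13, sin θ = -12/13: (2, 2) → (34/13, -14/13); (0, -3) → (-36/13, -15/13); (2, 0) → (10/13, -24/13)
T4 rotate counter-clockwise with cos θ = 8/17, sin θ = -15/17: (34/13, -14/13) → (62/221, -622/221); (-36/13, -15/13) → (-513/221, 420/221); (10/13, -24/13) → (-280/221, -342/221)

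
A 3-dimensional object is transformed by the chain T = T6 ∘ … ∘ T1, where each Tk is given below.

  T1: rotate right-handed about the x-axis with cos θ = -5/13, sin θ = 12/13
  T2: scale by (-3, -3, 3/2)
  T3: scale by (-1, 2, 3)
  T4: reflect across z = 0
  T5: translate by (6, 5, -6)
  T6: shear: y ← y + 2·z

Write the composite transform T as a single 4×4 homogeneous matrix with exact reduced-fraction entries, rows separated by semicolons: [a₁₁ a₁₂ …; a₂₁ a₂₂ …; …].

T1 = [1 0 0 0; 0 -5/13 -12/13 0; 0 12/13 -5/13 0; 0 0 0 1]
T2·T1 = [-3 0 0 0; 0 15/13 36/13 0; 0 18/13 -15/26 0; 0 0 0 1]
T3·…·T1 = [3 0 0 0; 0 30/13 72/13 0; 0 54/13 -45/26 0; 0 0 0 1]
T4·…·T1 = [3 0 0 0; 0 30/13 72/13 0; 0 -54/13 45/26 0; 0 0 0 1]
T5·…·T1 = [3 0 0 6; 0 30/13 72/13 5; 0 -54/13 45/26 -6; 0 0 0 1]
T6·…·T1 = [3 0 0 6; 0 -6 9 -7; 0 -54/13 45/26 -6; 0 0 0 1]

T = [3 0 0 6; 0 -6 9 -7; 0 -54/13 45/26 -6; 0 0 0 1]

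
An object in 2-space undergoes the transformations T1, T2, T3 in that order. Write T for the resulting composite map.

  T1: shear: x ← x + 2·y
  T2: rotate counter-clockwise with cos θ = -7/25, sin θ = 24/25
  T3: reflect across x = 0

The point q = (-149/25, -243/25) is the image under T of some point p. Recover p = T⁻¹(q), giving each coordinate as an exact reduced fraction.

p = (-5, -3)

T1 = [1 2 0; 0 1 0; 0 0 1]
T2·T1 = [-7/25 -38/25 0; 24/25 41/25 0; 0 0 1]
T3·…·T1 = [7/25 38/25 0; 24/25 41/25 0; 0 0 1]
det M = -1; M⁻¹ = [-41/25 38/25 0; 24/25 -7/25 0; 0 0 1]
M⁻¹ · (-149/25, -243/25)ᵀ = (-5, -3)ᵀ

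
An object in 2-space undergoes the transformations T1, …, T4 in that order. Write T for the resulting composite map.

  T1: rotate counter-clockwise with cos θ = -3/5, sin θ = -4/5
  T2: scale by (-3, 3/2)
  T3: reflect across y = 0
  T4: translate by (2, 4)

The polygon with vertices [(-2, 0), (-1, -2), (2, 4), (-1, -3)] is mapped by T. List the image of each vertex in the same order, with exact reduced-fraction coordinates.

T1 rotate counter-clockwise with cos θ = -3/5, sin θ = -4/5: (-2, 0) → (6/5, 8/5); (-1, -2) → (-1, 2); (2, 4) → (2, -4); (-1, -3) → (-9/5, 13/5)
T2 scale by (-3, 3/2): (6/5, 8/5) → (-18/5, 12/5); (-1, 2) → (3, 3); (2, -4) → (-6, -6); (-9/5, 13/5) → (27/5, 39/10)
T3 reflect across y = 0: (-18/5, 12/5) → (-18/5, -12/5); (3, 3) → (3, -3); (-6, -6) → (-6, 6); (27/5, 39/10) → (27/5, -39/10)
T4 translate by (2, 4): (-18/5, -12/5) → (-8/5, 8/5); (3, -3) → (5, 1); (-6, 6) → (-4, 10); (27/5, -39/10) → (37/5, 1/10)

image vertices: (-8/5, 8/5), (5, 1), (-4, 10), (37/5, 1/10)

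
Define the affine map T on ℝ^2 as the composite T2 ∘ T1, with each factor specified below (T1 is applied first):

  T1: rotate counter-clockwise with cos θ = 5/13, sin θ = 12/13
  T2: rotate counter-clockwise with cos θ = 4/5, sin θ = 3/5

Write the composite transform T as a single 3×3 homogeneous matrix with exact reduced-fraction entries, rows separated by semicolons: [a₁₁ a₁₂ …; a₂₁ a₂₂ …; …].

T1 = [5/13 -12/13 0; 12/13 5/13 0; 0 0 1]
T2·T1 = [-16/65 -63/65 0; 63/65 -16/65 0; 0 0 1]

T = [-16/65 -63/65 0; 63/65 -16/65 0; 0 0 1]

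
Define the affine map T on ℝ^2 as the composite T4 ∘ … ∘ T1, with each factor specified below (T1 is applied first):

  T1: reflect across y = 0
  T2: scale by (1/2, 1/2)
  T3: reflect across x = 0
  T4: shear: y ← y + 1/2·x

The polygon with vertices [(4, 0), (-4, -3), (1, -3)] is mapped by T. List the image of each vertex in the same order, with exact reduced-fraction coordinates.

T1 reflect across y = 0: (4, 0) → (4, 0); (-4, -3) → (-4, 3); (1, -3) → (1, 3)
T2 scale by (1/2, 1/2): (4, 0) → (2, 0); (-4, 3) → (-2, 3/2); (1, 3) → (1/2, 3/2)
T3 reflect across x = 0: (2, 0) → (-2, 0); (-2, 3/2) → (2, 3/2); (1/2, 3/2) → (-1/2, 3/2)
T4 shear: y ← y + 1/2·x: (-2, 0) → (-2, -1); (2, 3/2) → (2, 5/2); (-1/2, 3/2) → (-1/2, 5/4)

image vertices: (-2, -1), (2, 5/2), (-1/2, 5/4)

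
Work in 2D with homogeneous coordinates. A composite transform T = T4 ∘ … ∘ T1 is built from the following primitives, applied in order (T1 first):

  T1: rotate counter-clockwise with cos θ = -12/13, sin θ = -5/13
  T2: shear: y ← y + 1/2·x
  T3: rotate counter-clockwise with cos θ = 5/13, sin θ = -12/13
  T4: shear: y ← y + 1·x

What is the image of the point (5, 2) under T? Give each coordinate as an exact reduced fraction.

T(p) = (-1138/169, -908/169)

T1 rotate counter-clockwise with cos θ = -12/13, sin θ = -5/13: (5, 2) → (-50/13, -49/13)
T2 shear: y ← y + 1/2·x: (-50/13, -49/13) → (-50/13, -74/13)
T3 rotate counter-clockwise with cos θ = 5/13, sin θ = -12/13: (-50/13, -74/13) → (-1138/169, 230/169)
T4 shear: y ← y + 1·x: (-1138/169, 230/169) → (-1138/169, -908/169)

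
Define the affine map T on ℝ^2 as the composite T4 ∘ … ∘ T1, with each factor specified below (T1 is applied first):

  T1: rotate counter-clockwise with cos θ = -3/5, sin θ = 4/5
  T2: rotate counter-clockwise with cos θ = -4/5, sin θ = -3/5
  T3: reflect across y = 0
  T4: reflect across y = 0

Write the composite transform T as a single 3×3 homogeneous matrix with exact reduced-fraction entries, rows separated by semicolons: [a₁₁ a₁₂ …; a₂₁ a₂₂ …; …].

T = [24/25 7/25 0; -7/25 24/25 0; 0 0 1]

T1 = [-3/5 -4/5 0; 4/5 -3/5 0; 0 0 1]
T2·T1 = [24/25 7/25 0; -7/25 24/25 0; 0 0 1]
T3·…·T1 = [24/25 7/25 0; 7/25 -24/25 0; 0 0 1]
T4·…·T1 = [24/25 7/25 0; -7/25 24/25 0; 0 0 1]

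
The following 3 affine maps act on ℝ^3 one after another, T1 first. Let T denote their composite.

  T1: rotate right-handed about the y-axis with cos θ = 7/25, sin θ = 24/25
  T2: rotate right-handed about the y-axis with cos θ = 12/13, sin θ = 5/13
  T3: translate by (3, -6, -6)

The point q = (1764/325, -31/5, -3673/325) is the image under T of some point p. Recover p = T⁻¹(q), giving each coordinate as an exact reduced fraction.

T1 = [7/25 0 24/25 0; 0 1 0 0; -24/25 0 7/25 0; 0 0 0 1]
T2·T1 = [-36/325 0 323/325 0; 0 1 0 0; -323/325 0 -36/325 0; 0 0 0 1]
T3·…·T1 = [-36/325 0 323/325 3; 0 1 0 -6; -323/325 0 -36/325 -6; 0 0 0 1]
det M = 1; M⁻¹ = [-36/325 0 -323/325 -366/65; 0 1 0 6; 323/325 0 -36/325 -237/65; 0 0 0 1]
M⁻¹ · (1764/325, -31/5, -3673/325)ᵀ = (5, -1/5, 3)ᵀ

p = (5, -1/5, 3)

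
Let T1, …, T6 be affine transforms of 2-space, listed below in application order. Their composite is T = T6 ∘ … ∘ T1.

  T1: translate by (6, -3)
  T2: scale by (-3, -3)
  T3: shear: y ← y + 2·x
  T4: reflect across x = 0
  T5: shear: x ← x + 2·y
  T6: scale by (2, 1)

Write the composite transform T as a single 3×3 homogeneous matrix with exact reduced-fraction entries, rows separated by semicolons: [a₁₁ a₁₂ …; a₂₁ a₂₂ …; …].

T = [-18 -12 -72; -6 -3 -27; 0 0 1]

T1 = [1 0 6; 0 1 -3; 0 0 1]
T2·T1 = [-3 0 -18; 0 -3 9; 0 0 1]
T3·…·T1 = [-3 0 -18; -6 -3 -27; 0 0 1]
T4·…·T1 = [3 0 18; -6 -3 -27; 0 0 1]
T5·…·T1 = [-9 -6 -36; -6 -3 -27; 0 0 1]
T6·…·T1 = [-18 -12 -72; -6 -3 -27; 0 0 1]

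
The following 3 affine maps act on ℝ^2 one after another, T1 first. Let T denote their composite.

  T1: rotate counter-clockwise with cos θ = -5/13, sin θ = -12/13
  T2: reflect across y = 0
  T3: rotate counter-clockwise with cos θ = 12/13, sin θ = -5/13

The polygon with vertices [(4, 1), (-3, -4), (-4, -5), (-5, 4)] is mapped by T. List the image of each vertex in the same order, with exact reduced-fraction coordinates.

image vertices: (1, 4), (-4, -3), (-5, -4), (4, -5)

T1 rotate counter-clockwise with cos θ = -5/13, sin θ = -12/13: (4, 1) → (-8/13, -53/13); (-3, -4) → (-33/13, 56/13); (-4, -5) → (-40/13, 73/13); (-5, 4) → (73/13, 40/13)
T2 reflect across y = 0: (-8/13, -53/13) → (-8/13, 53/13); (-33/13, 56/13) → (-33/13, -56/13); (-40/13, 73/13) → (-40/13, -73/13); (73/13, 40/13) → (73/13, -40/13)
T3 rotate counter-clockwise with cos θ = 12/13, sin θ = -5/13: (-8/13, 53/13) → (1, 4); (-33/13, -56/13) → (-4, -3); (-40/13, -73/13) → (-5, -4); (73/13, -40/13) → (4, -5)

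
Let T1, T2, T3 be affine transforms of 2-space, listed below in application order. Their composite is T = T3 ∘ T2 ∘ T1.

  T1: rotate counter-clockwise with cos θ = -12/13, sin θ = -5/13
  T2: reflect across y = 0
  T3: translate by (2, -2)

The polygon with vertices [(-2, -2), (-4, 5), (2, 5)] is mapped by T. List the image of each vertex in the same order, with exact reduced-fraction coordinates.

T1 rotate counter-clockwise with cos θ = -12/13, sin θ = -5/13: (-2, -2) → (14/13, 34/13); (-4, 5) → (73/13, -40/13); (2, 5) → (1/13, -70/13)
T2 reflect across y = 0: (14/13, 34/13) → (14/13, -34/13); (73/13, -40/13) → (73/13, 40/13); (1/13, -70/13) → (1/13, 70/13)
T3 translate by (2, -2): (14/13, -34/13) → (40/13, -60/13); (73/13, 40/13) → (99/13, 14/13); (1/13, 70/13) → (27/13, 44/13)

image vertices: (40/13, -60/13), (99/13, 14/13), (27/13, 44/13)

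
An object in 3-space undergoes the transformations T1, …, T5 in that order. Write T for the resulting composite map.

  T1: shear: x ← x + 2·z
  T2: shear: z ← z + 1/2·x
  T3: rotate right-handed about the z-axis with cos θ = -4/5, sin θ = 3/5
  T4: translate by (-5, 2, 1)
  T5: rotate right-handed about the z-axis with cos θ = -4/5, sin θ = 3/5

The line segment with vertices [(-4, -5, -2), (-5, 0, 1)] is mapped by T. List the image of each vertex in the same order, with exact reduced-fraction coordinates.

T1 shear: x ← x + 2·z: (-4, -5, -2) → (-8, -5, -2); (-5, 0, 1) → (-3, 0, 1)
T2 shear: z ← z + 1/2·x: (-8, -5, -2) → (-8, -5, -6); (-3, 0, 1) → (-3, 0, -1/2)
T3 rotate right-handed about the z-axis with cos θ = -4/5, sin θ = 3/5: (-8, -5, -6) → (47/5, -4/5, -6); (-3, 0, -1/2) → (12/5, -9/5, -1/2)
T4 translate by (-5, 2, 1): (47/5, -4/5, -6) → (22/5, 6/5, -5); (12/5, -9/5, -1/2) → (-13/5, 1/5, 1/2)
T5 rotate right-handed about the z-axis with cos θ = -4/5, sin θ = 3/5: (22/5, 6/5, -5) → (-106/25, 42/25, -5); (-13/5, 1/5, 1/2) → (49/25, -43/25, 1/2)

image vertices: (-106/25, 42/25, -5), (49/25, -43/25, 1/2)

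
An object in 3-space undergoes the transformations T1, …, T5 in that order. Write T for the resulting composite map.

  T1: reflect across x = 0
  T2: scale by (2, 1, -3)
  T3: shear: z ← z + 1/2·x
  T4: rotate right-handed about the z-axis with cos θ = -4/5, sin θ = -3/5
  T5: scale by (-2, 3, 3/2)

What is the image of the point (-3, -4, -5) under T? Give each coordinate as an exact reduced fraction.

T1 reflect across x = 0: (-3, -4, -5) → (3, -4, -5)
T2 scale by (2, 1, -3): (3, -4, -5) → (6, -4, 15)
T3 shear: z ← z + 1/2·x: (6, -4, 15) → (6, -4, 18)
T4 rotate right-handed about the z-axis with cos θ = -4/5, sin θ = -3/5: (6, -4, 18) → (-36/5, -2/5, 18)
T5 scale by (-2, 3, 3/2): (-36/5, -2/5, 18) → (72/5, -6/5, 27)

T(p) = (72/5, -6/5, 27)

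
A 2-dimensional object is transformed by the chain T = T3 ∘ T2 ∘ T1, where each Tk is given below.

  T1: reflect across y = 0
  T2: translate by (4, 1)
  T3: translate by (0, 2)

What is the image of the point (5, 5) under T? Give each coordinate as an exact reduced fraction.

T(p) = (9, -2)

T1 reflect across y = 0: (5, 5) → (5, -5)
T2 translate by (4, 1): (5, -5) → (9, -4)
T3 translate by (0, 2): (9, -4) → (9, -2)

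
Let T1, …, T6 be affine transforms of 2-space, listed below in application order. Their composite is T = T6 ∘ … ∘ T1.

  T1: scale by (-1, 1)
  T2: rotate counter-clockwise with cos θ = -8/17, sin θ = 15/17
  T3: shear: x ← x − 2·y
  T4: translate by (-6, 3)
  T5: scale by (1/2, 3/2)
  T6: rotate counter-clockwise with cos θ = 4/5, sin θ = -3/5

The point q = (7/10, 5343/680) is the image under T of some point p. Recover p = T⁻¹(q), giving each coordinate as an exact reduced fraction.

T1 = [-1 0 0; 0 1 0; 0 0 1]
T2·T1 = [8/17 -15/17 0; -15/17 -8/17 0; 0 0 1]
T3·…·T1 = [38/17 1/17 0; -15/17 -8/17 0; 0 0 1]
T4·…·T1 = [38/17 1/17 -6; -15/17 -8/17 3; 0 0 1]
T5·…·T1 = [19/17 1/34 -3; -45/34 -12/17 9/2; 0 0 1]
T6·…·T1 = [1/10 -2/5 3/10; -147/85 -99/170 27/5; 0 0 1]
det M = -3/4; M⁻¹ = [66/85 -8/15 45/17; -196/85 -2/15 24/17; 0 0 1]
M⁻¹ · (7/10, 5343/680)ᵀ = (-1, -5/4)ᵀ

p = (-1, -5/4)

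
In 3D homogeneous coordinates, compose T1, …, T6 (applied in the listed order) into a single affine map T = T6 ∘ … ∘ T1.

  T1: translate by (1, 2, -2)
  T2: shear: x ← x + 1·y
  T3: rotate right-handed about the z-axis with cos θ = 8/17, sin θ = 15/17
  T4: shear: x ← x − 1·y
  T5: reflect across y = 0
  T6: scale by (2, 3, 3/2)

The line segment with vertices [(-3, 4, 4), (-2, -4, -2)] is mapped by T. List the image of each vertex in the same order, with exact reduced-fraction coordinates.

T1 translate by (1, 2, -2): (-3, 4, 4) → (-2, 6, 2); (-2, -4, -2) → (-1, -2, -4)
T2 shear: x ← x + 1·y: (-2, 6, 2) → (4, 6, 2); (-1, -2, -4) → (-3, -2, -4)
T3 rotate right-handed about the z-axis with cos θ = 8/17, sin θ = 15/17: (4, 6, 2) → (-58/17, 108/17, 2); (-3, -2, -4) → (6/17, -61/17, -4)
T4 shear: x ← x − 1·y: (-58/17, 108/17, 2) → (-166/17, 108/17, 2); (6/17, -61/17, -4) → (67/17, -61/17, -4)
T5 reflect across y = 0: (-166/17, 108/17, 2) → (-166/17, -108/17, 2); (67/17, -61/17, -4) → (67/17, 61/17, -4)
T6 scale by (2, 3, 3/2): (-166/17, -108/17, 2) → (-332/17, -324/17, 3); (67/17, 61/17, -4) → (134/17, 183/17, -6)

image vertices: (-332/17, -324/17, 3), (134/17, 183/17, -6)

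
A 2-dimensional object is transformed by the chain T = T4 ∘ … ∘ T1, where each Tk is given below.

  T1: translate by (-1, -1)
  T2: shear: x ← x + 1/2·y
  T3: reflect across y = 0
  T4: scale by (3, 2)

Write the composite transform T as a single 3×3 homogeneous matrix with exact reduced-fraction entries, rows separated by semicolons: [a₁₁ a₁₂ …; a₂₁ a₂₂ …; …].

T = [3 3/2 -9/2; 0 -2 2; 0 0 1]

T1 = [1 0 -1; 0 1 -1; 0 0 1]
T2·T1 = [1 1/2 -3/2; 0 1 -1; 0 0 1]
T3·…·T1 = [1 1/2 -3/2; 0 -1 1; 0 0 1]
T4·…·T1 = [3 3/2 -9/2; 0 -2 2; 0 0 1]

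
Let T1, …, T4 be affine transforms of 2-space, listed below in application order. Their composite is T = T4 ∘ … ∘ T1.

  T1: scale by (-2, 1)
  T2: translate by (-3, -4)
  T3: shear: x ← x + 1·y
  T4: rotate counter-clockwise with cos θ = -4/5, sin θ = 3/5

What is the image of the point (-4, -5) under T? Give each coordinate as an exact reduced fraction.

T1 scale by (-2, 1): (-4, -5) → (8, -5)
T2 translate by (-3, -4): (8, -5) → (5, -9)
T3 shear: x ← x + 1·y: (5, -9) → (-4, -9)
T4 rotate counter-clockwise with cos θ = -4/5, sin θ = 3/5: (-4, -9) → (43/5, 24/5)

T(p) = (43/5, 24/5)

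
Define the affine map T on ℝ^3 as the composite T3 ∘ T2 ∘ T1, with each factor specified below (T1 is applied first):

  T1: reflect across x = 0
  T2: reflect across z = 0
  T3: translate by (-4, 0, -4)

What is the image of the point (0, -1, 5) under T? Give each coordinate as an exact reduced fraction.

T1 reflect across x = 0: (0, -1, 5) → (0, -1, 5)
T2 reflect across z = 0: (0, -1, 5) → (0, -1, -5)
T3 translate by (-4, 0, -4): (0, -1, -5) → (-4, -1, -9)

T(p) = (-4, -1, -9)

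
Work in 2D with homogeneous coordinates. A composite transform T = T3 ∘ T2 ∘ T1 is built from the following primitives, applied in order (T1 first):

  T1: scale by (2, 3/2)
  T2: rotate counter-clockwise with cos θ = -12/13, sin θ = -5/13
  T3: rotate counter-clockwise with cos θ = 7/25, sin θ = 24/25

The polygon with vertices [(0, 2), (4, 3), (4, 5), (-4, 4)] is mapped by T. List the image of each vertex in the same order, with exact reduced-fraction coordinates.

T1 scale by (2, 3/2): (0, 2) → (0, 3); (4, 3) → (8, 9/2); (4, 5) → (8, 15/2); (-4, 4) → (-8, 6)
T2 rotate counter-clockwise with cos θ = -12/13, sin θ = -5/13: (0, 3) → (15/13, -36/13); (8, 9/2) → (-147/26, -94/13); (8, 15/2) → (-9/2, -10); (-8, 6) → (126/13, -32/13)
T3 rotate counter-clockwise with cos θ = 7/25, sin θ = 24/25: (15/13, -36/13) → (969/325, 108/325); (-147/26, -94/13) → (3483/650, -2422/325); (-9/2, -10) → (417/50, -178/25); (126/13, -32/13) → (66/13, 112/13)

image vertices: (969/325, 108/325), (3483/650, -2422/325), (417/50, -178/25), (66/13, 112/13)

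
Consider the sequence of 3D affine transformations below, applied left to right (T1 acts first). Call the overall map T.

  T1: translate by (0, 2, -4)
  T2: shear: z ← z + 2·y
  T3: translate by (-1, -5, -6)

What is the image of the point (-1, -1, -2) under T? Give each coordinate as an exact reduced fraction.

T1 translate by (0, 2, -4): (-1, -1, -2) → (-1, 1, -6)
T2 shear: z ← z + 2·y: (-1, 1, -6) → (-1, 1, -4)
T3 translate by (-1, -5, -6): (-1, 1, -4) → (-2, -4, -10)

T(p) = (-2, -4, -10)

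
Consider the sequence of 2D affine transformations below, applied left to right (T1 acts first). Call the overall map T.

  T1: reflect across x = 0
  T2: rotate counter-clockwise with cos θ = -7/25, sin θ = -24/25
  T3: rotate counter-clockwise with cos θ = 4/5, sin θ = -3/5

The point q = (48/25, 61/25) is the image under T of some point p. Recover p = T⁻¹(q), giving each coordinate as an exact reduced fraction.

p = (3, -4/5)

T1 = [-1 0 0; 0 1 0; 0 0 1]
T2·T1 = [7/25 24/25 0; 24/25 -7/25 0; 0 0 1]
T3·…·T1 = [4/5 3/5 0; 3/5 -4/5 0; 0 0 1]
det M = -1; M⁻¹ = [4/5 3/5 0; 3/5 -4/5 0; 0 0 1]
M⁻¹ · (48/25, 61/25)ᵀ = (3, -4/5)ᵀ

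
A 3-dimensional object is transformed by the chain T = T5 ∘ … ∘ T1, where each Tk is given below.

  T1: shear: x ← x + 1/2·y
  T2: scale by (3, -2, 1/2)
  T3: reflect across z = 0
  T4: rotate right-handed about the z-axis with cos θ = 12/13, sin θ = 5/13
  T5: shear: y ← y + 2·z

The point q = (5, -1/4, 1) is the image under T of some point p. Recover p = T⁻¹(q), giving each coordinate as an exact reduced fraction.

p = (1/4, 2, -2)

T1 = [1 1/2 0 0; 0 1 0 0; 0 0 1 0; 0 0 0 1]
T2·T1 = [3 3/2 0 0; 0 -2 0 0; 0 0 1/2 0; 0 0 0 1]
T3·…·T1 = [3 3/2 0 0; 0 -2 0 0; 0 0 -1/2 0; 0 0 0 1]
T4·…·T1 = [36/13 28/13 0 0; 15/13 -33/26 0 0; 0 0 -1/2 0; 0 0 0 1]
T5·…·T1 = [36/13 28/13 0 0; 15/13 -33/26 -1 0; 0 0 -1/2 0; 0 0 0 1]
det M = 3; M⁻¹ = [11/52 14/39 -28/39 0; 5/26 -6/13 12/13 0; 0 0 -2 0; 0 0 0 1]
M⁻¹ · (5, -1/4, 1)ᵀ = (1/4, 2, -2)ᵀ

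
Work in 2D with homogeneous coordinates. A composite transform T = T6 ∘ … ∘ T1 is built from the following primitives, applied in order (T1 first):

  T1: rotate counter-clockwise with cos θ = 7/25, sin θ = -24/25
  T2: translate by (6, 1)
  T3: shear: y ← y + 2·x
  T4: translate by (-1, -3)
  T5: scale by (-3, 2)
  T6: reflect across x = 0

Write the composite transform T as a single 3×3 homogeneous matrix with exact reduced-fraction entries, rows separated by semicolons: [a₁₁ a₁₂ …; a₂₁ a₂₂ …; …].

T1 = [7/25 24/25 0; -24/25 7/25 0; 0 0 1]
T2·T1 = [7/25 24/25 6; -24/25 7/25 1; 0 0 1]
T3·…·T1 = [7/25 24/25 6; -2/5 11/5 13; 0 0 1]
T4·…·T1 = [7/25 24/25 5; -2/5 11/5 10; 0 0 1]
T5·…·T1 = [-21/25 -72/25 -15; -4/5 22/5 20; 0 0 1]
T6·…·T1 = [21/25 72/25 15; -4/5 22/5 20; 0 0 1]

T = [21/25 72/25 15; -4/5 22/5 20; 0 0 1]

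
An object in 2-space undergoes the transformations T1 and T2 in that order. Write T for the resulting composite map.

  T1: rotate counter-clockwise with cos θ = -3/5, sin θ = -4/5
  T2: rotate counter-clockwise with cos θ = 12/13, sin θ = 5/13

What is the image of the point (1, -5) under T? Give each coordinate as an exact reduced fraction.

T1 rotate counter-clockwise with cos θ = -3/5, sin θ = -4/5: (1, -5) → (-23/5, 11/5)
T2 rotate counter-clockwise with cos θ = 12/13, sin θ = 5/13: (-23/5, 11/5) → (-331/65, 17/65)

T(p) = (-331/65, 17/65)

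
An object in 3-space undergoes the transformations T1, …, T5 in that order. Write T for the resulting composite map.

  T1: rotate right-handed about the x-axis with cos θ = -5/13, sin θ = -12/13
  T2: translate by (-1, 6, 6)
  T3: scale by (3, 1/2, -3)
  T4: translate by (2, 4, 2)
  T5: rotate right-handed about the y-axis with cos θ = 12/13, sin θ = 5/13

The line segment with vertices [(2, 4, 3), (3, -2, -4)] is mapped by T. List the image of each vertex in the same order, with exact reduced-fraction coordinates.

T1 rotate right-handed about the x-axis with cos θ = -5/13, sin θ = -12/13: (2, 4, 3) → (2, 16/13, -63/13); (3, -2, -4) → (3, -38/13, 44/13)
T2 translate by (-1, 6, 6): (2, 16/13, -63/13) → (1, 94/13, 15/13); (3, -38/13, 44/13) → (2, 40/13, 122/13)
T3 scale by (3, 1/2, -3): (1, 94/13, 15/13) → (3, 47/13, -45/13); (2, 40/13, 122/13) → (6, 20/13, -366/13)
T4 translate by (2, 4, 2): (3, 47/13, -45/13) → (5, 99/13, -19/13); (6, 20/13, -366/13) → (8, 72/13, -340/13)
T5 rotate right-handed about the y-axis with cos θ = 12/13, sin θ = 5/13: (5, 99/13, -19/13) → (685/169, 99/13, -553/169); (8, 72/13, -340/13) → (-452/169, 72/13, -4600/169)

image vertices: (685/169, 99/13, -553/169), (-452/169, 72/13, -4600/169)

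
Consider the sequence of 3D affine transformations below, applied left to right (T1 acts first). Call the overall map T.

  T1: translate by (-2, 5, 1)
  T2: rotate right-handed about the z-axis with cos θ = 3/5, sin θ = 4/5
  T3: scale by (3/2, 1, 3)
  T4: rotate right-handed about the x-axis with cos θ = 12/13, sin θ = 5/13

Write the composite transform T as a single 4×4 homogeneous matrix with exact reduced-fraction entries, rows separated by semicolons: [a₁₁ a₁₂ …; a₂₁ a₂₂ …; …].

T = [9/10 -6/5 0 -39/5; 48/65 36/65 -15/13 9/65; 4/13 3/13 36/13 43/13; 0 0 0 1]

T1 = [1 0 0 -2; 0 1 0 5; 0 0 1 1; 0 0 0 1]
T2·T1 = [3/5 -4/5 0 -26/5; 4/5 3/5 0 7/5; 0 0 1 1; 0 0 0 1]
T3·…·T1 = [9/10 -6/5 0 -39/5; 4/5 3/5 0 7/5; 0 0 3 3; 0 0 0 1]
T4·…·T1 = [9/10 -6/5 0 -39/5; 48/65 36/65 -15/13 9/65; 4/13 3/13 36/13 43/13; 0 0 0 1]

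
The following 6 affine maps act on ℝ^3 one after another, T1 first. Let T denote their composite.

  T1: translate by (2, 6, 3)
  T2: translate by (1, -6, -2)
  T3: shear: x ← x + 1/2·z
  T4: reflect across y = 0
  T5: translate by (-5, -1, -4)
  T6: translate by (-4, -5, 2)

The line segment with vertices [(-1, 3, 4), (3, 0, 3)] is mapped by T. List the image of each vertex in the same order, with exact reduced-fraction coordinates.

T1 translate by (2, 6, 3): (-1, 3, 4) → (1, 9, 7); (3, 0, 3) → (5, 6, 6)
T2 translate by (1, -6, -2): (1, 9, 7) → (2, 3, 5); (5, 6, 6) → (6, 0, 4)
T3 shear: x ← x + 1/2·z: (2, 3, 5) → (9/2, 3, 5); (6, 0, 4) → (8, 0, 4)
T4 reflect across y = 0: (9/2, 3, 5) → (9/2, -3, 5); (8, 0, 4) → (8, 0, 4)
T5 translate by (-5, -1, -4): (9/2, -3, 5) → (-1/2, -4, 1); (8, 0, 4) → (3, -1, 0)
T6 translate by (-4, -5, 2): (-1/2, -4, 1) → (-9/2, -9, 3); (3, -1, 0) → (-1, -6, 2)

image vertices: (-9/2, -9, 3), (-1, -6, 2)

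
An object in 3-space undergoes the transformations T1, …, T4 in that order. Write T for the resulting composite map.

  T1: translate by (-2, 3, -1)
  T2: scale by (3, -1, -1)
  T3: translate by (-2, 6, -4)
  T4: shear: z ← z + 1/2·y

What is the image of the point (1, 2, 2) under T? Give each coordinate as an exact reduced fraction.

T1 translate by (-2, 3, -1): (1, 2, 2) → (-1, 5, 1)
T2 scale by (3, -1, -1): (-1, 5, 1) → (-3, -5, -1)
T3 translate by (-2, 6, -4): (-3, -5, -1) → (-5, 1, -5)
T4 shear: z ← z + 1/2·y: (-5, 1, -5) → (-5, 1, -9/2)

T(p) = (-5, 1, -9/2)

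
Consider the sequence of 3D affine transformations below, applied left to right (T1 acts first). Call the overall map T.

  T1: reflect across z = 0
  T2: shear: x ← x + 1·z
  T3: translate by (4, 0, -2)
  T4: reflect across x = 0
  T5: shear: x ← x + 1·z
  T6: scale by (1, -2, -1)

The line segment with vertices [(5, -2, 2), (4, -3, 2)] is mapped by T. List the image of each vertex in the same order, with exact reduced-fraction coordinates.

image vertices: (-11, 4, 4), (-10, 6, 4)

T1 reflect across z = 0: (5, -2, 2) → (5, -2, -2); (4, -3, 2) → (4, -3, -2)
T2 shear: x ← x + 1·z: (5, -2, -2) → (3, -2, -2); (4, -3, -2) → (2, -3, -2)
T3 translate by (4, 0, -2): (3, -2, -2) → (7, -2, -4); (2, -3, -2) → (6, -3, -4)
T4 reflect across x = 0: (7, -2, -4) → (-7, -2, -4); (6, -3, -4) → (-6, -3, -4)
T5 shear: x ← x + 1·z: (-7, -2, -4) → (-11, -2, -4); (-6, -3, -4) → (-10, -3, -4)
T6 scale by (1, -2, -1): (-11, -2, -4) → (-11, 4, 4); (-10, -3, -4) → (-10, 6, 4)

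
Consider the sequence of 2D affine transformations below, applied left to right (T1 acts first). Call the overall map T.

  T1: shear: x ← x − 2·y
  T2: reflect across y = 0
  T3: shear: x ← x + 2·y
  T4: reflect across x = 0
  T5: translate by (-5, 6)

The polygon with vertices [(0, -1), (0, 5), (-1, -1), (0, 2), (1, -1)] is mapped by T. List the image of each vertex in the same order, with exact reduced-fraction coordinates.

T1 shear: x ← x − 2·y: (0, -1) → (2, -1); (0, 5) → (-10, 5); (-1, -1) → (1, -1); (0, 2) → (-4, 2); (1, -1) → (3, -1)
T2 reflect across y = 0: (2, -1) → (2, 1); (-10, 5) → (-10, -5); (1, -1) → (1, 1); (-4, 2) → (-4, -2); (3, -1) → (3, 1)
T3 shear: x ← x + 2·y: (2, 1) → (4, 1); (-10, -5) → (-20, -5); (1, 1) → (3, 1); (-4, -2) → (-8, -2); (3, 1) → (5, 1)
T4 reflect across x = 0: (4, 1) → (-4, 1); (-20, -5) → (20, -5); (3, 1) → (-3, 1); (-8, -2) → (8, -2); (5, 1) → (-5, 1)
T5 translate by (-5, 6): (-4, 1) → (-9, 7); (20, -5) → (15, 1); (-3, 1) → (-8, 7); (8, -2) → (3, 4); (-5, 1) → (-10, 7)

image vertices: (-9, 7), (15, 1), (-8, 7), (3, 4), (-10, 7)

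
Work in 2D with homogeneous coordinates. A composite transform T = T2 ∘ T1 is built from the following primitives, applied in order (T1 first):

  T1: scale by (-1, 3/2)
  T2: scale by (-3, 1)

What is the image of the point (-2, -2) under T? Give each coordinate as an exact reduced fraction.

T1 scale by (-1, 3/2): (-2, -2) → (2, -3)
T2 scale by (-3, 1): (2, -3) → (-6, -3)

T(p) = (-6, -3)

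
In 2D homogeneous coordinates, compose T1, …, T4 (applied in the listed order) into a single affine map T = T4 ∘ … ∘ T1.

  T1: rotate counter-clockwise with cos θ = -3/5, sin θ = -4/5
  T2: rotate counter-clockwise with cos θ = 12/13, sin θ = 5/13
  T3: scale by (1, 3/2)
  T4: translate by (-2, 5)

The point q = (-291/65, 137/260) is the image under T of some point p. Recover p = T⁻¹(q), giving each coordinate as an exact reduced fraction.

T1 = [-3/5 4/5 0; -4/5 -3/5 0; 0 0 1]
T2·T1 = [-16/65 63/65 0; -63/65 -16/65 0; 0 0 1]
T3·…·T1 = [-16/65 63/65 0; -189/130 -24/65 0; 0 0 1]
T4·…·T1 = [-16/65 63/65 -2; -189/130 -24/65 5; 0 0 1]
det M = 3/2; M⁻¹ = [-16/65 -42/65 178/65; 63/65 -32/195 538/195; 0 0 1]
M⁻¹ · (-291/65, 137/260)ᵀ = (7/2, -5/3)ᵀ

p = (7/2, -5/3)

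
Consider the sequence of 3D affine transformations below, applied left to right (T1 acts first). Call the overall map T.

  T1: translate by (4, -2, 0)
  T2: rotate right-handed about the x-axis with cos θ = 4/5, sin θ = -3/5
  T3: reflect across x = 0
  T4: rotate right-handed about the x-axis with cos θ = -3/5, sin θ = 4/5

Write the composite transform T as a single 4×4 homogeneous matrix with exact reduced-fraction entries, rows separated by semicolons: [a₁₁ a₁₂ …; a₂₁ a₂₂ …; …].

T1 = [1 0 0 4; 0 1 0 -2; 0 0 1 0; 0 0 0 1]
T2·T1 = [1 0 0 4; 0 4/5 3/5 -8/5; 0 -3/5 4/5 6/5; 0 0 0 1]
T3·…·T1 = [-1 0 0 -4; 0 4/5 3/5 -8/5; 0 -3/5 4/5 6/5; 0 0 0 1]
T4·…·T1 = [-1 0 0 -4; 0 0 -1 0; 0 1 0 -2; 0 0 0 1]

T = [-1 0 0 -4; 0 0 -1 0; 0 1 0 -2; 0 0 0 1]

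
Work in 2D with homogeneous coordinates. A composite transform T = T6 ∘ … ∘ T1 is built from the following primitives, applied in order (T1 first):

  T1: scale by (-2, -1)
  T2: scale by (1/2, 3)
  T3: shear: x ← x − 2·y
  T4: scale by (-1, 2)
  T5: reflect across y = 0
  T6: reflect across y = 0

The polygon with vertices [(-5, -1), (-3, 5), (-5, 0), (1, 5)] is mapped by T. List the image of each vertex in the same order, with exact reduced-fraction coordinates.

image vertices: (1, 6), (-33, -30), (-5, 0), (-29, -30)

T1 scale by (-2, -1): (-5, -1) → (10, 1); (-3, 5) → (6, -5); (-5, 0) → (10, 0); (1, 5) → (-2, -5)
T2 scale by (1/2, 3): (10, 1) → (5, 3); (6, -5) → (3, -15); (10, 0) → (5, 0); (-2, -5) → (-1, -15)
T3 shear: x ← x − 2·y: (5, 3) → (-1, 3); (3, -15) → (33, -15); (5, 0) → (5, 0); (-1, -15) → (29, -15)
T4 scale by (-1, 2): (-1, 3) → (1, 6); (33, -15) → (-33, -30); (5, 0) → (-5, 0); (29, -15) → (-29, -30)
T5 reflect across y = 0: (1, 6) → (1, -6); (-33, -30) → (-33, 30); (-5, 0) → (-5, 0); (-29, -30) → (-29, 30)
T6 reflect across y = 0: (1, -6) → (1, 6); (-33, 30) → (-33, -30); (-5, 0) → (-5, 0); (-29, 30) → (-29, -30)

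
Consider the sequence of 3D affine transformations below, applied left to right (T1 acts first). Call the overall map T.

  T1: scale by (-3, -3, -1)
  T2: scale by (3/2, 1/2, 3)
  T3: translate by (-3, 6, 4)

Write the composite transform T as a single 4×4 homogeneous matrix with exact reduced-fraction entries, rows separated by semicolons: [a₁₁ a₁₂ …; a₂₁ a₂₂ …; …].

T1 = [-3 0 0 0; 0 -3 0 0; 0 0 -1 0; 0 0 0 1]
T2·T1 = [-9/2 0 0 0; 0 -3/2 0 0; 0 0 -3 0; 0 0 0 1]
T3·…·T1 = [-9/2 0 0 -3; 0 -3/2 0 6; 0 0 -3 4; 0 0 0 1]

T = [-9/2 0 0 -3; 0 -3/2 0 6; 0 0 -3 4; 0 0 0 1]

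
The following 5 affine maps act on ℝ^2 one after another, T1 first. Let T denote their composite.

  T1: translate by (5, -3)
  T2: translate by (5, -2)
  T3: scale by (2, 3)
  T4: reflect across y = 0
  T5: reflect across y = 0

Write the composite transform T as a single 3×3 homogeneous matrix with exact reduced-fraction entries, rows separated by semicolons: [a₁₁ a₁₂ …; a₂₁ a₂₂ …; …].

T = [2 0 20; 0 3 -15; 0 0 1]

T1 = [1 0 5; 0 1 -3; 0 0 1]
T2·T1 = [1 0 10; 0 1 -5; 0 0 1]
T3·…·T1 = [2 0 20; 0 3 -15; 0 0 1]
T4·…·T1 = [2 0 20; 0 -3 15; 0 0 1]
T5·…·T1 = [2 0 20; 0 3 -15; 0 0 1]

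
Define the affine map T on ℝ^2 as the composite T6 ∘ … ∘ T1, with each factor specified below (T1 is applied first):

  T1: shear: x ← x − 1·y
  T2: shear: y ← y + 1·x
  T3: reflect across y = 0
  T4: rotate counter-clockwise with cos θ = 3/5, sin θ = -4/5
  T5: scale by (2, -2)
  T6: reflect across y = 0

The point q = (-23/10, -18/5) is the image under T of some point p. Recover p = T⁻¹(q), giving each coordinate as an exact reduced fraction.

p = (2, 5/4)

T1 = [1 -1 0; 0 1 0; 0 0 1]
T2·T1 = [1 -1 0; 1 0 0; 0 0 1]
T3·…·T1 = [1 -1 0; -1 0 0; 0 0 1]
T4·…·T1 = [-1/5 -3/5 0; -7/5 4/5 0; 0 0 1]
T5·…·T1 = [-2/5 -6/5 0; 14/5 -8/5 0; 0 0 1]
T6·…·T1 = [-2/5 -6/5 0; -14/5 8/5 0; 0 0 1]
det M = -4; M⁻¹ = [-2/5 -3/10 0; -7/10 1/10 0; 0 0 1]
M⁻¹ · (-23/10, -18/5)ᵀ = (2, 5/4)ᵀ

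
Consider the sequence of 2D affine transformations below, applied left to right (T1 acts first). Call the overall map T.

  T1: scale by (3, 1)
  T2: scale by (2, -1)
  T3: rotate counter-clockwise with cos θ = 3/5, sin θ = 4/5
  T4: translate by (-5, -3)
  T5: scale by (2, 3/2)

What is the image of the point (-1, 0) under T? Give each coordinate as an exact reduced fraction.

T(p) = (-86/5, -117/10)

T1 scale by (3, 1): (-1, 0) → (-3, 0)
T2 scale by (2, -1): (-3, 0) → (-6, 0)
T3 rotate counter-clockwise with cos θ = 3/5, sin θ = 4/5: (-6, 0) → (-18/5, -24/5)
T4 translate by (-5, -3): (-18/5, -24/5) → (-43/5, -39/5)
T5 scale by (2, 3/2): (-43/5, -39/5) → (-86/5, -117/10)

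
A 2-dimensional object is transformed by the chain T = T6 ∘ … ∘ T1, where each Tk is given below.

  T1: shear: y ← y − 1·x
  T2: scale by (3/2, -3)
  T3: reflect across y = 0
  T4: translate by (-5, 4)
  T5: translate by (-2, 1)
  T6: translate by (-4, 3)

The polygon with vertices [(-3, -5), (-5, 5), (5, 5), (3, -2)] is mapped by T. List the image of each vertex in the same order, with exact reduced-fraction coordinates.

T1 shear: y ← y − 1·x: (-3, -5) → (-3, -2); (-5, 5) → (-5, 10); (5, 5) → (5, 0); (3, -2) → (3, -5)
T2 scale by (3/2, -3): (-3, -2) → (-9/2, 6); (-5, 10) → (-15/2, -30); (5, 0) → (15/2, 0); (3, -5) → (9/2, 15)
T3 reflect across y = 0: (-9/2, 6) → (-9/2, -6); (-15/2, -30) → (-15/2, 30); (15/2, 0) → (15/2, 0); (9/2, 15) → (9/2, -15)
T4 translate by (-5, 4): (-9/2, -6) → (-19/2, -2); (-15/2, 30) → (-25/2, 34); (15/2, 0) → (5/2, 4); (9/2, -15) → (-1/2, -11)
T5 translate by (-2, 1): (-19/2, -2) → (-23/2, -1); (-25/2, 34) → (-29/2, 35); (5/2, 4) → (1/2, 5); (-1/2, -11) → (-5/2, -10)
T6 translate by (-4, 3): (-23/2, -1) → (-31/2, 2); (-29/2, 35) → (-37/2, 38); (1/2, 5) → (-7/2, 8); (-5/2, -10) → (-13/2, -7)

image vertices: (-31/2, 2), (-37/2, 38), (-7/2, 8), (-13/2, -7)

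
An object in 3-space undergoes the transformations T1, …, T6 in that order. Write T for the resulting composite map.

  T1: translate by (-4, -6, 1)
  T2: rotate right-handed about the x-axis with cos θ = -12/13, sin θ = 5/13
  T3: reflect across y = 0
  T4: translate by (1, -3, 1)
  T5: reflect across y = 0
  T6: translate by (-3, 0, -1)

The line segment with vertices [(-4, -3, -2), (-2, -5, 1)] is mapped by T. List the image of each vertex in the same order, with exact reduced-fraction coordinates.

T1 translate by (-4, -6, 1): (-4, -3, -2) → (-8, -9, -1); (-2, -5, 1) → (-6, -11, 2)
T2 rotate right-handed about the x-axis with cos θ = -12/13, sin θ = 5/13: (-8, -9, -1) → (-8, 113/13, -33/13); (-6, -11, 2) → (-6, 122/13, -79/13)
T3 reflect across y = 0: (-8, 113/13, -33/13) → (-8, -113/13, -33/13); (-6, 122/13, -79/13) → (-6, -122/13, -79/13)
T4 translate by (1, -3, 1): (-8, -113/13, -33/13) → (-7, -152/13, -20/13); (-6, -122/13, -79/13) → (-5, -161/13, -66/13)
T5 reflect across y = 0: (-7, -152/13, -20/13) → (-7, 152/13, -20/13); (-5, -161/13, -66/13) → (-5, 161/13, -66/13)
T6 translate by (-3, 0, -1): (-7, 152/13, -20/13) → (-10, 152/13, -33/13); (-5, 161/13, -66/13) → (-8, 161/13, -79/13)

image vertices: (-10, 152/13, -33/13), (-8, 161/13, -79/13)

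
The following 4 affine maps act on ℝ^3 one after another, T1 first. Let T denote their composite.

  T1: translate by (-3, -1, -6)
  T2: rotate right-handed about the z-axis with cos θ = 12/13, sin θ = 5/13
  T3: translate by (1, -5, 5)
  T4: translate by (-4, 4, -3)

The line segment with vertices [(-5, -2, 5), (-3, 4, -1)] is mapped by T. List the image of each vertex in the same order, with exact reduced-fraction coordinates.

image vertices: (-120/13, -89/13, 1), (-126/13, -7/13, -5)

T1 translate by (-3, -1, -6): (-5, -2, 5) → (-8, -3, -1); (-3, 4, -1) → (-6, 3, -7)
T2 rotate right-handed about the z-axis with cos θ = 12/13, sin θ = 5/13: (-8, -3, -1) → (-81/13, -76/13, -1); (-6, 3, -7) → (-87/13, 6/13, -7)
T3 translate by (1, -5, 5): (-81/13, -76/13, -1) → (-68/13, -141/13, 4); (-87/13, 6/13, -7) → (-74/13, -59/13, -2)
T4 translate by (-4, 4, -3): (-68/13, -141/13, 4) → (-120/13, -89/13, 1); (-74/13, -59/13, -2) → (-126/13, -7/13, -5)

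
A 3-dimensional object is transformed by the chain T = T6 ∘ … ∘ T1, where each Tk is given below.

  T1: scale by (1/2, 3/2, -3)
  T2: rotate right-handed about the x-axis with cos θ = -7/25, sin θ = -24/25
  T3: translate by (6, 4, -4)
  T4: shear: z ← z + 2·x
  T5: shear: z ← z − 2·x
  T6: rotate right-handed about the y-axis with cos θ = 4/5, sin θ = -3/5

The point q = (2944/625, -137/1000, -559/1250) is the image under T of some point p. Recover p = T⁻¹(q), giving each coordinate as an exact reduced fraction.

p = (-5, 1/4, 7/5)

T1 = [1/2 0 0 0; 0 3/2 0 0; 0 0 -3 0; 0 0 0 1]
T2·T1 = [1/2 0 0 0; 0 -21/50 -72/25 0; 0 -36/25 21/25 0; 0 0 0 1]
T3·…·T1 = [1/2 0 0 6; 0 -21/50 -72/25 4; 0 -36/25 21/25 -4; 0 0 0 1]
T4·…·T1 = [1/2 0 0 6; 0 -21/50 -72/25 4; 1 -36/25 21/25 8; 0 0 0 1]
T5·…·T1 = [1/2 0 0 6; 0 -21/50 -72/25 4; 0 -36/25 21/25 -4; 0 0 0 1]
T6·…·T1 = [2/5 108/125 -63/125 36/5; 0 -21/50 -72/25 4; 3/10 -144/125 84/125 2/5; 0 0 0 1]
det M = -9/4; M⁻¹ = [8/5 0 6/5 -12; 48/125 -14/75 -64/125 -136/75; -7/125 -8/25 28/375 124/75; 0 0 0 1]
M⁻¹ · (2944/625, -137/1000, -559/1250)ᵀ = (-5, 1/4, 7/5)ᵀ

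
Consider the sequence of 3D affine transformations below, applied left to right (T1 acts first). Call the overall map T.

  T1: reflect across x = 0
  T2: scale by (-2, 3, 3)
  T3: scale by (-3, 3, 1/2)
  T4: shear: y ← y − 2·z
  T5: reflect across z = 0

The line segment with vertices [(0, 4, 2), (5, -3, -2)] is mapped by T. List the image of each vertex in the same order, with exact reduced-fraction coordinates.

T1 reflect across x = 0: (0, 4, 2) → (0, 4, 2); (5, -3, -2) → (-5, -3, -2)
T2 scale by (-2, 3, 3): (0, 4, 2) → (0, 12, 6); (-5, -3, -2) → (10, -9, -6)
T3 scale by (-3, 3, 1/2): (0, 12, 6) → (0, 36, 3); (10, -9, -6) → (-30, -27, -3)
T4 shear: y ← y − 2·z: (0, 36, 3) → (0, 30, 3); (-30, -27, -3) → (-30, -21, -3)
T5 reflect across z = 0: (0, 30, 3) → (0, 30, -3); (-30, -21, -3) → (-30, -21, 3)

image vertices: (0, 30, -3), (-30, -21, 3)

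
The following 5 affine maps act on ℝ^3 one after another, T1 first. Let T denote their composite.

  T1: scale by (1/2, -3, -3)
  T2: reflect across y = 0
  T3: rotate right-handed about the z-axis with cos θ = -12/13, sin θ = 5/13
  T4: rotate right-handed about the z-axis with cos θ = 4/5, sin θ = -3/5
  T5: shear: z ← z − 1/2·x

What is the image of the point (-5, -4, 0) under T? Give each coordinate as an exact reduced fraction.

T(p) = (1509/130, 256/65, -1509/260)

T1 scale by (1/2, -3, -3): (-5, -4, 0) → (-5/2, 12, 0)
T2 reflect across y = 0: (-5/2, 12, 0) → (-5/2, -12, 0)
T3 rotate right-handed about the z-axis with cos θ = -12/13, sin θ = 5/13: (-5/2, -12, 0) → (90/13, 263/26, 0)
T4 rotate right-handed about the z-axis with cos θ = 4/5, sin θ = -3/5: (90/13, 263/26, 0) → (1509/130, 256/65, 0)
T5 shear: z ← z − 1/2·x: (1509/130, 256/65, 0) → (1509/130, 256/65, -1509/260)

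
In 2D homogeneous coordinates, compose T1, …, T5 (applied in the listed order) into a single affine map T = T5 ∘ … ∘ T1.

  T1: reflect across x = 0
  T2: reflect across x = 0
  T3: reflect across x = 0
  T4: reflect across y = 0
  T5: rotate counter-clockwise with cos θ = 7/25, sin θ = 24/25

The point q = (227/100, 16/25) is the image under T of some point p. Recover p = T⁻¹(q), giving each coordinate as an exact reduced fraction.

T1 = [-1 0 0; 0 1 0; 0 0 1]
T2·T1 = [1 0 0; 0 1 0; 0 0 1]
T3·…·T1 = [-1 0 0; 0 1 0; 0 0 1]
T4·…·T1 = [-1 0 0; 0 -1 0; 0 0 1]
T5·…·T1 = [-7/25 24/25 0; -24/25 -7/25 0; 0 0 1]
det M = 1; M⁻¹ = [-7/25 -24/25 0; 24/25 -7/25 0; 0 0 1]
M⁻¹ · (227/100, 16/25)ᵀ = (-5/4, 2)ᵀ

p = (-5/4, 2)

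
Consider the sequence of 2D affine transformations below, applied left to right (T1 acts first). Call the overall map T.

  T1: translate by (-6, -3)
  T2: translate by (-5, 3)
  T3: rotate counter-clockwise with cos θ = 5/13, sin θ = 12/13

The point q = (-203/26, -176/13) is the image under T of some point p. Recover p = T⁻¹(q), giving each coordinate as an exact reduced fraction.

T1 = [1 0 -6; 0 1 -3; 0 0 1]
T2·T1 = [1 0 -11; 0 1 0; 0 0 1]
T3·…·T1 = [5/13 -12/13 -55/13; 12/13 5/13 -132/13; 0 0 1]
det M = 1; M⁻¹ = [5/13 12/13 11; -12/13 5/13 0; 0 0 1]
M⁻¹ · (-203/26, -176/13)ᵀ = (-9/2, 2)ᵀ

p = (-9/2, 2)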